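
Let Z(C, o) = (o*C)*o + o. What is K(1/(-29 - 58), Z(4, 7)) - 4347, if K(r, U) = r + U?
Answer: -360529/87 ≈ -4144.0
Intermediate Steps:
Z(C, o) = o + C*o**2 (Z(C, o) = (C*o)*o + o = C*o**2 + o = o + C*o**2)
K(r, U) = U + r
K(1/(-29 - 58), Z(4, 7)) - 4347 = (7*(1 + 4*7) + 1/(-29 - 58)) - 4347 = (7*(1 + 28) + 1/(-87)) - 4347 = (7*29 - 1/87) - 4347 = (203 - 1/87) - 4347 = 17660/87 - 4347 = -360529/87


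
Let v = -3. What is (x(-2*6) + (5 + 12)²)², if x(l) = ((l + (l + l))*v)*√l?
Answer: -56447 + 124848*I*√3 ≈ -56447.0 + 2.1624e+5*I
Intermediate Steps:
x(l) = -9*l^(3/2) (x(l) = ((l + (l + l))*(-3))*√l = ((l + 2*l)*(-3))*√l = ((3*l)*(-3))*√l = (-9*l)*√l = -9*l^(3/2))
(x(-2*6) + (5 + 12)²)² = (-9*(-24*I*√3) + (5 + 12)²)² = (-(-216)*I*√3 + 17²)² = (-(-216)*I*√3 + 289)² = (216*I*√3 + 289)² = (289 + 216*I*√3)²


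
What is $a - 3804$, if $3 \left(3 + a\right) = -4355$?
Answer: $- \frac{15776}{3} \approx -5258.7$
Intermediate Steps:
$a = - \frac{4364}{3}$ ($a = -3 + \frac{1}{3} \left(-4355\right) = -3 - \frac{4355}{3} = - \frac{4364}{3} \approx -1454.7$)
$a - 3804 = - \frac{4364}{3} - 3804 = - \frac{15776}{3}$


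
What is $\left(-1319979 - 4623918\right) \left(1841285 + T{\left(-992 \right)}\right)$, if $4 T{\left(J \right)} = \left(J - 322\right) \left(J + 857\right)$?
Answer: $- \frac{22416010719705}{2} \approx -1.1208 \cdot 10^{13}$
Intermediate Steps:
$T{\left(J \right)} = \frac{\left(-322 + J\right) \left(857 + J\right)}{4}$ ($T{\left(J \right)} = \frac{\left(J - 322\right) \left(J + 857\right)}{4} = \frac{\left(-322 + J\right) \left(857 + J\right)}{4}$)
$\left(-1319979 - 4623918\right) \left(1841285 + T{\left(-992 \right)}\right) = \left(-1319979 - 4623918\right) \left(1841285 + \left(- \frac{137977}{2} + \frac{\left(-992\right)^{2}}{4} + \frac{535}{4} \left(-992\right)\right)\right) = - 5943897 \left(1841285 - - \frac{88695}{2}\right) = - 5943897 \left(1841285 + \frac{88695}{2}\right) = \left(-5943897\right) \frac{3771265}{2} = - \frac{22416010719705}{2}$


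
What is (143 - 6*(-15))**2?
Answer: 54289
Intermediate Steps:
(143 - 6*(-15))**2 = (143 + 90)**2 = 233**2 = 54289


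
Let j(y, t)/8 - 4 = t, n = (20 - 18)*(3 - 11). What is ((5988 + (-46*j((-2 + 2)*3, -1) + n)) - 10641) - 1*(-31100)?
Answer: 25327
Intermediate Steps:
n = -16 (n = 2*(-8) = -16)
j(y, t) = 32 + 8*t
((5988 + (-46*j((-2 + 2)*3, -1) + n)) - 10641) - 1*(-31100) = ((5988 + (-46*(32 + 8*(-1)) - 16)) - 10641) - 1*(-31100) = ((5988 + (-46*(32 - 8) - 16)) - 10641) + 31100 = ((5988 + (-46*24 - 16)) - 10641) + 31100 = ((5988 + (-1104 - 16)) - 10641) + 31100 = ((5988 - 1120) - 10641) + 31100 = (4868 - 10641) + 31100 = -5773 + 31100 = 25327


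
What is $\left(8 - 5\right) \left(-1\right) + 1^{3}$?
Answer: $-2$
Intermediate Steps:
$\left(8 - 5\right) \left(-1\right) + 1^{3} = \left(8 - 5\right) \left(-1\right) + 1 = 3 \left(-1\right) + 1 = -3 + 1 = -2$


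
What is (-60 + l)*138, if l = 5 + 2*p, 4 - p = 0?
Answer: -6486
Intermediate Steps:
p = 4 (p = 4 - 1*0 = 4 + 0 = 4)
l = 13 (l = 5 + 2*4 = 5 + 8 = 13)
(-60 + l)*138 = (-60 + 13)*138 = -47*138 = -6486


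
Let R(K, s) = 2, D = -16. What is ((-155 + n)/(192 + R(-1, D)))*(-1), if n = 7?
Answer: 74/97 ≈ 0.76289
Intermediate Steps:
((-155 + n)/(192 + R(-1, D)))*(-1) = ((-155 + 7)/(192 + 2))*(-1) = -148/194*(-1) = -148*1/194*(-1) = -74/97*(-1) = 74/97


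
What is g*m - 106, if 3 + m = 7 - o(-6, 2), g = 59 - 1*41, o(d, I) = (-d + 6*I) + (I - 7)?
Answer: -268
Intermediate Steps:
o(d, I) = -7 - d + 7*I (o(d, I) = (-d + 6*I) + (-7 + I) = -7 - d + 7*I)
g = 18 (g = 59 - 41 = 18)
m = -9 (m = -3 + (7 - (-7 - 1*(-6) + 7*2)) = -3 + (7 - (-7 + 6 + 14)) = -3 + (7 - 1*13) = -3 + (7 - 13) = -3 - 6 = -9)
g*m - 106 = 18*(-9) - 106 = -162 - 106 = -268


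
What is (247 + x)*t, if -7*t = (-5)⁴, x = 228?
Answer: -296875/7 ≈ -42411.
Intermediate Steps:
t = -625/7 (t = -⅐*(-5)⁴ = -⅐*625 = -625/7 ≈ -89.286)
(247 + x)*t = (247 + 228)*(-625/7) = 475*(-625/7) = -296875/7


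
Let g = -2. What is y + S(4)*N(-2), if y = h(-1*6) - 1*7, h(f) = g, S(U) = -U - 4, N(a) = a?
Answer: 7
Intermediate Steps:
S(U) = -4 - U
h(f) = -2
y = -9 (y = -2 - 1*7 = -2 - 7 = -9)
y + S(4)*N(-2) = -9 + (-4 - 1*4)*(-2) = -9 + (-4 - 4)*(-2) = -9 - 8*(-2) = -9 + 16 = 7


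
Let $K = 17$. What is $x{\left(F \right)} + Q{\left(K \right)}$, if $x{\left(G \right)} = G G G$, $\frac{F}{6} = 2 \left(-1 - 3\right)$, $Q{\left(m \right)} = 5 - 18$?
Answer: $-110605$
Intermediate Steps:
$Q{\left(m \right)} = -13$ ($Q{\left(m \right)} = 5 - 18 = -13$)
$F = -48$ ($F = 6 \cdot 2 \left(-1 - 3\right) = 6 \cdot 2 \left(-4\right) = 6 \left(-8\right) = -48$)
$x{\left(G \right)} = G^{3}$ ($x{\left(G \right)} = G^{2} G = G^{3}$)
$x{\left(F \right)} + Q{\left(K \right)} = \left(-48\right)^{3} - 13 = -110592 - 13 = -110605$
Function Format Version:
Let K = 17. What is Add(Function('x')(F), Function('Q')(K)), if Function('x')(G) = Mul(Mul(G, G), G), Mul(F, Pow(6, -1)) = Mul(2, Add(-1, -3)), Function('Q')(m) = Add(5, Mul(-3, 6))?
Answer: -110605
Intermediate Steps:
Function('Q')(m) = -13 (Function('Q')(m) = Add(5, -18) = -13)
F = -48 (F = Mul(6, Mul(2, Add(-1, -3))) = Mul(6, Mul(2, -4)) = Mul(6, -8) = -48)
Function('x')(G) = Pow(G, 3) (Function('x')(G) = Mul(Pow(G, 2), G) = Pow(G, 3))
Add(Function('x')(F), Function('Q')(K)) = Add(Pow(-48, 3), -13) = Add(-110592, -13) = -110605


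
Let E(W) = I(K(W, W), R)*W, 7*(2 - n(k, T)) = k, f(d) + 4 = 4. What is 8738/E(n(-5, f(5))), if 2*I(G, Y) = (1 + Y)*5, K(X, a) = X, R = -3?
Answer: -61166/95 ≈ -643.85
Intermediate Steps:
f(d) = 0 (f(d) = -4 + 4 = 0)
n(k, T) = 2 - k/7
I(G, Y) = 5/2 + 5*Y/2 (I(G, Y) = ((1 + Y)*5)/2 = (5 + 5*Y)/2 = 5/2 + 5*Y/2)
E(W) = -5*W (E(W) = (5/2 + (5/2)*(-3))*W = (5/2 - 15/2)*W = -5*W)
8738/E(n(-5, f(5))) = 8738/((-5*(2 - ⅐*(-5)))) = 8738/((-5*(2 + 5/7))) = 8738/((-5*19/7)) = 8738/(-95/7) = 8738*(-7/95) = -61166/95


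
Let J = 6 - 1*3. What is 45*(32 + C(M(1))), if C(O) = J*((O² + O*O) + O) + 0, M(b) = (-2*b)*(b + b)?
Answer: 5220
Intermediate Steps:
J = 3 (J = 6 - 3 = 3)
M(b) = -4*b² (M(b) = (-2*b)*(2*b) = -4*b²)
C(O) = 3*O + 6*O² (C(O) = 3*((O² + O*O) + O) + 0 = 3*((O² + O²) + O) + 0 = 3*(2*O² + O) + 0 = 3*(O + 2*O²) + 0 = (3*O + 6*O²) + 0 = 3*O + 6*O²)
45*(32 + C(M(1))) = 45*(32 + 3*(-4*1²)*(1 + 2*(-4*1²))) = 45*(32 + 3*(-4*1)*(1 + 2*(-4*1))) = 45*(32 + 3*(-4)*(1 + 2*(-4))) = 45*(32 + 3*(-4)*(1 - 8)) = 45*(32 + 3*(-4)*(-7)) = 45*(32 + 84) = 45*116 = 5220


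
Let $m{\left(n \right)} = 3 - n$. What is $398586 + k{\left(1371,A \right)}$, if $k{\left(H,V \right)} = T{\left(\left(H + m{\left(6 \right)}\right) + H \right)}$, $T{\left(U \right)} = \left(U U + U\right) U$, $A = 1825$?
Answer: $20556210126$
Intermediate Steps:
$T{\left(U \right)} = U \left(U + U^{2}\right)$ ($T{\left(U \right)} = \left(U^{2} + U\right) U = \left(U + U^{2}\right) U = U \left(U + U^{2}\right)$)
$k{\left(H,V \right)} = \left(-3 + 2 H\right)^{2} \left(-2 + 2 H\right)$ ($k{\left(H,V \right)} = \left(\left(H + \left(3 - 6\right)\right) + H\right)^{2} \left(1 + \left(\left(H + \left(3 - 6\right)\right) + H\right)\right) = \left(\left(H - 3\right) + H\right)^{2} \left(1 + \left(\left(H - 3\right) + H\right)\right) = \left(\left(-3 + H\right) + H\right)^{2} \left(1 + \left(\left(-3 + H\right) + H\right)\right) = \left(-3 + 2 H\right)^{2} \left(1 + \left(-3 + 2 H\right)\right) = \left(-3 + 2 H\right)^{2} \left(-2 + 2 H\right)$)
$398586 + k{\left(1371,A \right)} = 398586 + 2 \left(-3 + 2 \cdot 1371\right)^{2} \left(-1 + 1371\right) = 398586 + 2 \left(-3 + 2742\right)^{2} \cdot 1370 = 398586 + 2 \cdot 2739^{2} \cdot 1370 = 398586 + 2 \cdot 7502121 \cdot 1370 = 398586 + 20555811540 = 20556210126$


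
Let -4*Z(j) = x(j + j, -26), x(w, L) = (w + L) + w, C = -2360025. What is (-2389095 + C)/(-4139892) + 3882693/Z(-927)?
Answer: 893242388482/214699399 ≈ 4160.4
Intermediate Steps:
x(w, L) = L + 2*w (x(w, L) = (L + w) + w = L + 2*w)
Z(j) = 13/2 - j (Z(j) = -(-26 + 2*(j + j))/4 = -(-26 + 2*(2*j))/4 = -(-26 + 4*j)/4 = 13/2 - j)
(-2389095 + C)/(-4139892) + 3882693/Z(-927) = (-2389095 - 2360025)/(-4139892) + 3882693/(13/2 - 1*(-927)) = -4749120*(-1/4139892) + 3882693/(13/2 + 927) = 131920/114997 + 3882693/(1867/2) = 131920/114997 + 3882693*(2/1867) = 131920/114997 + 7765386/1867 = 893242388482/214699399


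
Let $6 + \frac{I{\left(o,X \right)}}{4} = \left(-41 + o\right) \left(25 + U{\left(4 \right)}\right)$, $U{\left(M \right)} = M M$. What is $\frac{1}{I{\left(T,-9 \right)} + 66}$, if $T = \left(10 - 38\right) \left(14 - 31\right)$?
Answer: $\frac{1}{71382} \approx 1.4009 \cdot 10^{-5}$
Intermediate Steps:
$U{\left(M \right)} = M^{2}$
$T = 476$ ($T = \left(-28\right) \left(-17\right) = 476$)
$I{\left(o,X \right)} = -6748 + 164 o$ ($I{\left(o,X \right)} = -24 + 4 \left(-41 + o\right) \left(25 + 4^{2}\right) = -24 + 4 \left(-41 + o\right) \left(25 + 16\right) = -24 + 4 \left(-41 + o\right) 41 = -24 + 4 \left(-1681 + 41 o\right) = -24 + \left(-6724 + 164 o\right) = -6748 + 164 o$)
$\frac{1}{I{\left(T,-9 \right)} + 66} = \frac{1}{\left(-6748 + 164 \cdot 476\right) + 66} = \frac{1}{\left(-6748 + 78064\right) + 66} = \frac{1}{71316 + 66} = \frac{1}{71382}$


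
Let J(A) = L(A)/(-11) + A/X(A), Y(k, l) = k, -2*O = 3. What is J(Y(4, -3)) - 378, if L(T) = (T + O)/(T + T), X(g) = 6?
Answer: -199247/528 ≈ -377.36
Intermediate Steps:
O = -3/2 (O = -1/2*3 = -3/2 ≈ -1.5000)
L(T) = (-3/2 + T)/(2*T) (L(T) = (T - 3/2)/(T + T) = (-3/2 + T)/((2*T)) = (-3/2 + T)*(1/(2*T)) = (-3/2 + T)/(2*T))
J(A) = A/6 - (-3 + 2*A)/(44*A) (J(A) = ((-3 + 2*A)/(4*A))/(-11) + A/6 = ((-3 + 2*A)/(4*A))*(-1/11) + A*(1/6) = -(-3 + 2*A)/(44*A) + A/6 = A/6 - (-3 + 2*A)/(44*A))
J(Y(4, -3)) - 378 = (-1/22 + (1/6)*4 + (3/44)/4) - 378 = (-1/22 + 2/3 + (3/44)*(1/4)) - 378 = (-1/22 + 2/3 + 3/176) - 378 = 337/528 - 378 = -199247/528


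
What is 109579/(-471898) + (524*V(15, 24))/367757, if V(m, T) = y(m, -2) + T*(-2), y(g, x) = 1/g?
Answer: -782267067433/2603156891790 ≈ -0.30051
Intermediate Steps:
V(m, T) = 1/m - 2*T (V(m, T) = 1/m + T*(-2) = 1/m - 2*T)
109579/(-471898) + (524*V(15, 24))/367757 = 109579/(-471898) + (524*(1/15 - 2*24))/367757 = 109579*(-1/471898) + (524*(1/15 - 48))*(1/367757) = -109579/471898 + (524*(-719/15))*(1/367757) = -109579/471898 - 376756/15*1/367757 = -109579/471898 - 376756/5516355 = -782267067433/2603156891790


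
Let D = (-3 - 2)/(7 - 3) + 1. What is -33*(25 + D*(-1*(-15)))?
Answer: -2805/4 ≈ -701.25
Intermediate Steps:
D = -1/4 (D = -5/4 + 1 = -1/4 ≈ -0.25000)
-33*(25 + D*(-1*(-15))) = -33*(25 - (-1)*(-15)/4) = -33*(25 - 1/4*15) = -33*(25 - 15/4) = -33*85/4 = -2805/4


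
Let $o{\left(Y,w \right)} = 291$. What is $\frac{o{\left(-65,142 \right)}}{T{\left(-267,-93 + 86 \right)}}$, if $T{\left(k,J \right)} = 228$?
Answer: $\frac{97}{76} \approx 1.2763$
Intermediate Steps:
$\frac{o{\left(-65,142 \right)}}{T{\left(-267,-93 + 86 \right)}} = \frac{291}{228} = 291 \cdot \frac{1}{228} = \frac{97}{76}$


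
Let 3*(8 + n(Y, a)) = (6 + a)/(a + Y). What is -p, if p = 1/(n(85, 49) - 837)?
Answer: 402/339635 ≈ 0.0011836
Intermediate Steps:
n(Y, a) = -8 + (6 + a)/(3*(Y + a)) (n(Y, a) = -8 + ((6 + a)/(a + Y))/3 = -8 + ((6 + a)/(Y + a))/3 = -8 + (6 + a)/(3*(Y + a)))
p = -402/339635 (p = 1/((2 - 8*85 - 23/3*49)/(85 + 49) - 837) = 1/((2 - 680 - 1127/3)/134 - 837) = 1/((1/134)*(-3161/3) - 837) = 1/(-3161/402 - 837) = 1/(-339635/402) = -402/339635 ≈ -0.0011836)
-p = -1*(-402/339635) = 402/339635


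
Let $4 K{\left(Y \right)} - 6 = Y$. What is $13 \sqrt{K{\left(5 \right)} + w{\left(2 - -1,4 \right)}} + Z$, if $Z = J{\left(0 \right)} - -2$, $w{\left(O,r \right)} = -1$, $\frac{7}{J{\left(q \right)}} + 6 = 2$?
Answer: $\frac{1}{4} + \frac{13 \sqrt{7}}{2} \approx 17.447$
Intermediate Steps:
$J{\left(q \right)} = - \frac{7}{4}$ ($J{\left(q \right)} = \frac{7}{-6 + 2} = \frac{7}{-4} = 7 \left(- \frac{1}{4}\right) = - \frac{7}{4}$)
$Z = \frac{1}{4}$ ($Z = - \frac{7}{4} - -2 = - \frac{7}{4} + 2 = \frac{1}{4} \approx 0.25$)
$K{\left(Y \right)} = \frac{3}{2} + \frac{Y}{4}$
$13 \sqrt{K{\left(5 \right)} + w{\left(2 - -1,4 \right)}} + Z = 13 \sqrt{\left(\frac{3}{2} + \frac{1}{4} \cdot 5\right) - 1} + \frac{1}{4} = 13 \sqrt{\left(\frac{3}{2} + \frac{5}{4}\right) - 1} + \frac{1}{4} = 13 \sqrt{\frac{11}{4} - 1} + \frac{1}{4} = 13 \sqrt{\frac{7}{4}} + \frac{1}{4} = 13 \frac{\sqrt{7}}{2} + \frac{1}{4} = \frac{13 \sqrt{7}}{2} + \frac{1}{4} = \frac{1}{4} + \frac{13 \sqrt{7}}{2}$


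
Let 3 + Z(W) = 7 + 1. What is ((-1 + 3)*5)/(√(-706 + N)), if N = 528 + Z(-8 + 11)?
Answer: -10*I*√173/173 ≈ -0.76029*I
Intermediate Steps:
Z(W) = 5 (Z(W) = -3 + (7 + 1) = -3 + 8 = 5)
N = 533 (N = 528 + 5 = 533)
((-1 + 3)*5)/(√(-706 + N)) = ((-1 + 3)*5)/(√(-706 + 533)) = (2*5)/(√(-173)) = 10/((I*√173)) = 10*(-I*√173/173) = -10*I*√173/173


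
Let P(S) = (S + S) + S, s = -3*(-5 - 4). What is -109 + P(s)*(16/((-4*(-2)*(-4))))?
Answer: -299/2 ≈ -149.50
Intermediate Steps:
s = 27 (s = -3*(-9) = 27)
P(S) = 3*S (P(S) = 2*S + S = 3*S)
-109 + P(s)*(16/((-4*(-2)*(-4)))) = -109 + (3*27)*(16/((-4*(-2)*(-4)))) = -109 + 81*(16/((8*(-4)))) = -109 + 81*(16/(-32)) = -109 + 81*(16*(-1/32)) = -109 + 81*(-½) = -109 - 81/2 = -299/2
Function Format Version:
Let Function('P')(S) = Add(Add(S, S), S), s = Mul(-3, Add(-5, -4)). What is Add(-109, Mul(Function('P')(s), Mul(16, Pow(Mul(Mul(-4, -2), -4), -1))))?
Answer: Rational(-299, 2) ≈ -149.50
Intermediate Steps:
s = 27 (s = Mul(-3, -9) = 27)
Function('P')(S) = Mul(3, S) (Function('P')(S) = Add(Mul(2, S), S) = Mul(3, S))
Add(-109, Mul(Function('P')(s), Mul(16, Pow(Mul(Mul(-4, -2), -4), -1)))) = Add(-109, Mul(Mul(3, 27), Mul(16, Pow(Mul(Mul(-4, -2), -4), -1)))) = Add(-109, Mul(81, Mul(16, Pow(Mul(8, -4), -1)))) = Add(-109, Mul(81, Mul(16, Pow(-32, -1)))) = Add(-109, Mul(81, Mul(16, Rational(-1, 32)))) = Add(-109, Mul(81, Rational(-1, 2))) = Add(-109, Rational(-81, 2)) = Rational(-299, 2)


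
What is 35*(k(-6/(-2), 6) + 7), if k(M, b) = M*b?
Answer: 875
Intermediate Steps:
35*(k(-6/(-2), 6) + 7) = 35*(-6/(-2)*6 + 7) = 35*(-6*(-½)*6 + 7) = 35*(3*6 + 7) = 35*(18 + 7) = 35*25 = 875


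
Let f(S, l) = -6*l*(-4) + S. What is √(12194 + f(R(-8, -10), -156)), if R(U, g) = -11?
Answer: √8439 ≈ 91.864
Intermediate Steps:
f(S, l) = S + 24*l (f(S, l) = -(-24)*l + S = 24*l + S = S + 24*l)
√(12194 + f(R(-8, -10), -156)) = √(12194 + (-11 + 24*(-156))) = √(12194 + (-11 - 3744)) = √(12194 - 3755) = √8439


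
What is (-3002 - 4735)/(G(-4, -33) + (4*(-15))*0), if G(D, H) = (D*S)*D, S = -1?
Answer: 7737/16 ≈ 483.56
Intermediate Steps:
G(D, H) = -D² (G(D, H) = (D*(-1))*D = (-D)*D = -D²)
(-3002 - 4735)/(G(-4, -33) + (4*(-15))*0) = (-3002 - 4735)/(-1*(-4)² + (4*(-15))*0) = -7737/(-1*16 - 60*0) = -7737/(-16 + 0) = -7737/(-16) = -7737*(-1/16) = 7737/16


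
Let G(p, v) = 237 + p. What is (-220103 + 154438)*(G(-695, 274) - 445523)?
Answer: 29285342365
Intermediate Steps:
(-220103 + 154438)*(G(-695, 274) - 445523) = (-220103 + 154438)*((237 - 695) - 445523) = -65665*(-458 - 445523) = -65665*(-445981) = 29285342365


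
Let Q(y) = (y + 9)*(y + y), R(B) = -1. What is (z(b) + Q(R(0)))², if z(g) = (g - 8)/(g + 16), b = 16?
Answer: 3969/16 ≈ 248.06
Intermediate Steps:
z(g) = (-8 + g)/(16 + g)
Q(y) = 2*y*(9 + y) (Q(y) = (9 + y)*(2*y) = 2*y*(9 + y))
(z(b) + Q(R(0)))² = ((-8 + 16)/(16 + 16) + 2*(-1)*(9 - 1))² = (8/32 + 2*(-1)*8)² = ((1/32)*8 - 16)² = (¼ - 16)² = (-63/4)² = 3969/16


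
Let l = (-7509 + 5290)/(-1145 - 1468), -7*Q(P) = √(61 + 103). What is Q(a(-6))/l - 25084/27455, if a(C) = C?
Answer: -25084/27455 - 5226*√41/15533 ≈ -3.0679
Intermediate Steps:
Q(P) = -2*√41/7 (Q(P) = -√(61 + 103)/7 = -2*√41/7)
l = 2219/2613 (l = -2219/(-2613) = -2219*(-1/2613) = 2219/2613 ≈ 0.84922)
Q(a(-6))/l - 25084/27455 = (-2*√41/7)/(2219/2613) - 25084/27455 = -2*√41/7*(2613/2219) - 25084*1/27455 = -5226*√41/15533 - 25084/27455 = -25084/27455 - 5226*√41/15533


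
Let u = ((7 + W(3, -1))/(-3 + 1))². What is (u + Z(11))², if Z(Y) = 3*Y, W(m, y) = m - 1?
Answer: 45369/16 ≈ 2835.6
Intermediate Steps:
W(m, y) = -1 + m
u = 81/4 (u = ((7 + (-1 + 3))/(-3 + 1))² = ((7 + 2)/(-2))² = (9*(-½))² = (-9/2)² = 81/4 ≈ 20.250)
(u + Z(11))² = (81/4 + 3*11)² = (81/4 + 33)² = (213/4)² = 45369/16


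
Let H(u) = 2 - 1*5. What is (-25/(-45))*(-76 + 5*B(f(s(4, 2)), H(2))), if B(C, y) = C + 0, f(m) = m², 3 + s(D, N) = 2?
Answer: -355/9 ≈ -39.444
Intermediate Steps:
s(D, N) = -1 (s(D, N) = -3 + 2 = -1)
H(u) = -3 (H(u) = 2 - 5 = -3)
B(C, y) = C
(-25/(-45))*(-76 + 5*B(f(s(4, 2)), H(2))) = (-25/(-45))*(-76 + 5*(-1)²) = (-25*(-1/45))*(-76 + 5*1) = 5*(-76 + 5)/9 = (5/9)*(-71) = -355/9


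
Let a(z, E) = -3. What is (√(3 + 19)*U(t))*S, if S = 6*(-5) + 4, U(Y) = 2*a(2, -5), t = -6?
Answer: 156*√22 ≈ 731.71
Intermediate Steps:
U(Y) = -6 (U(Y) = 2*(-3) = -6)
S = -26 (S = -30 + 4 = -26)
(√(3 + 19)*U(t))*S = (√(3 + 19)*(-6))*(-26) = (√22*(-6))*(-26) = -6*√22*(-26) = 156*√22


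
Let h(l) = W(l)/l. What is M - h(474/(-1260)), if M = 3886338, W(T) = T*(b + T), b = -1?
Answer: 816131269/210 ≈ 3.8863e+6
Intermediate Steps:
W(T) = T*(-1 + T)
h(l) = -1 + l (h(l) = (l*(-1 + l))/l = -1 + l)
M - h(474/(-1260)) = 3886338 - (-1 + 474/(-1260)) = 3886338 - (-1 + 474*(-1/1260)) = 3886338 - (-1 - 79/210) = 3886338 - 1*(-289/210) = 3886338 + 289/210 = 816131269/210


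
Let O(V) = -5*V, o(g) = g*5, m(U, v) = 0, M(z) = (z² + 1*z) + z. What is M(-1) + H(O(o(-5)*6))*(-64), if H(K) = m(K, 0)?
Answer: -1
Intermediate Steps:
M(z) = z² + 2*z (M(z) = (z² + z) + z = (z + z²) + z = z² + 2*z)
o(g) = 5*g
H(K) = 0
M(-1) + H(O(o(-5)*6))*(-64) = -(2 - 1) + 0*(-64) = -1*1 + 0 = -1 + 0 = -1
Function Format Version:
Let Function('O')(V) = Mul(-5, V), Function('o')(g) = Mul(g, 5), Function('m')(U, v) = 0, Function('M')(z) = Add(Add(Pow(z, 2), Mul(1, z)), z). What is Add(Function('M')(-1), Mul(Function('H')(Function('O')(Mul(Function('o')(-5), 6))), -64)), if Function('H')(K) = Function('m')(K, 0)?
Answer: -1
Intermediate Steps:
Function('M')(z) = Add(Pow(z, 2), Mul(2, z)) (Function('M')(z) = Add(Add(Pow(z, 2), z), z) = Add(Add(z, Pow(z, 2)), z) = Add(Pow(z, 2), Mul(2, z)))
Function('o')(g) = Mul(5, g)
Function('H')(K) = 0
Add(Function('M')(-1), Mul(Function('H')(Function('O')(Mul(Function('o')(-5), 6))), -64)) = Add(Mul(-1, Add(2, -1)), Mul(0, -64)) = Add(Mul(-1, 1), 0) = Add(-1, 0) = -1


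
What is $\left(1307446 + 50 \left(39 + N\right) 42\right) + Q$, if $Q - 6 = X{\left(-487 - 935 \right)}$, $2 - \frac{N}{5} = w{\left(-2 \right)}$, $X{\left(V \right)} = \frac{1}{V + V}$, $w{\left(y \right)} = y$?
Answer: $\frac{4070765087}{2844} \approx 1.4314 \cdot 10^{6}$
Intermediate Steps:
$X{\left(V \right)} = \frac{1}{2 V}$
$N = 20$ ($N = 10 - -10 = 10 + 10 = 20$)
$Q = \frac{17063}{2844}$ ($Q = 6 + \frac{1}{2 \left(-487 - 935\right)} = 6 + \frac{1}{2 \left(-1422\right)} = 6 + \frac{1}{2} \left(- \frac{1}{1422}\right) = 6 - \frac{1}{2844} = \frac{17063}{2844} \approx 5.9996$)
$\left(1307446 + 50 \left(39 + N\right) 42\right) + Q = \left(1307446 + 50 \left(39 + 20\right) 42\right) + \frac{17063}{2844} = \left(1307446 + 50 \cdot 59 \cdot 42\right) + \frac{17063}{2844} = \left(1307446 + 50 \cdot 2478\right) + \frac{17063}{2844} = \left(1307446 + 123900\right) + \frac{17063}{2844} = 1431346 + \frac{17063}{2844} = \frac{4070765087}{2844}$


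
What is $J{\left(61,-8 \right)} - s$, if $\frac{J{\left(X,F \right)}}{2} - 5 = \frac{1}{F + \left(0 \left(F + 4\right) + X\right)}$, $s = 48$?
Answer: $- \frac{2012}{53} \approx -37.962$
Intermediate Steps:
$J{\left(X,F \right)} = 10 + \frac{2}{F + X}$ ($J{\left(X,F \right)} = 10 + \frac{2}{F + \left(0 \left(F + 4\right) + X\right)} = 10 + \frac{2}{F + \left(0 \left(4 + F\right) + X\right)} = 10 + \frac{2}{F + \left(0 + X\right)} = 10 + \frac{2}{F + X}$)
$J{\left(61,-8 \right)} - s = \frac{2 \left(1 + 5 \left(-8\right) + 5 \cdot 61\right)}{-8 + 61} - 48 = \frac{2 \left(1 - 40 + 305\right)}{53} - 48 = 2 \cdot \frac{1}{53} \cdot 266 - 48 = \frac{532}{53} - 48 = - \frac{2012}{53}$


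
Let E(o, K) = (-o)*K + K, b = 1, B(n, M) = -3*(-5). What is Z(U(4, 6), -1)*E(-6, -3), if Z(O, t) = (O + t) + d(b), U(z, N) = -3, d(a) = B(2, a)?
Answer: -231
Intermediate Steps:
B(n, M) = 15
d(a) = 15
E(o, K) = K - K*o (E(o, K) = -K*o + K = K - K*o)
Z(O, t) = 15 + O + t (Z(O, t) = (O + t) + 15 = 15 + O + t)
Z(U(4, 6), -1)*E(-6, -3) = (15 - 3 - 1)*(-3*(1 - 1*(-6))) = 11*(-3*(1 + 6)) = 11*(-3*7) = 11*(-21) = -231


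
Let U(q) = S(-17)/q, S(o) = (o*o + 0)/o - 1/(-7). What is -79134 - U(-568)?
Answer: -157318451/1988 ≈ -79134.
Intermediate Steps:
S(o) = ⅐ + o (S(o) = (o² + 0)/o - 1*(-⅐) = o²/o + ⅐ = o + ⅐ = ⅐ + o)
U(q) = -118/(7*q) (U(q) = (⅐ - 17)/q = -118/(7*q))
-79134 - U(-568) = -79134 - (-118)/(7*(-568)) = -79134 - (-118)*(-1)/(7*568) = -79134 - 1*59/1988 = -79134 - 59/1988 = -157318451/1988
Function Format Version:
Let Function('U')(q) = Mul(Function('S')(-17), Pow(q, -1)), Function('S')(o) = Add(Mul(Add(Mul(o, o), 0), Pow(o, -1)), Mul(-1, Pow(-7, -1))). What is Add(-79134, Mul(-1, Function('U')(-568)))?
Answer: Rational(-157318451, 1988) ≈ -79134.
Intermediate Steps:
Function('S')(o) = Add(Rational(1, 7), o) (Function('S')(o) = Add(Mul(Add(Pow(o, 2), 0), Pow(o, -1)), Mul(-1, Rational(-1, 7))) = Add(Mul(Pow(o, 2), Pow(o, -1)), Rational(1, 7)) = Add(o, Rational(1, 7)) = Add(Rational(1, 7), o))
Function('U')(q) = Mul(Rational(-118, 7), Pow(q, -1)) (Function('U')(q) = Mul(Add(Rational(1, 7), -17), Pow(q, -1)) = Mul(Rational(-118, 7), Pow(q, -1)))
Add(-79134, Mul(-1, Function('U')(-568))) = Add(-79134, Mul(-1, Mul(Rational(-118, 7), Pow(-568, -1)))) = Add(-79134, Mul(-1, Mul(Rational(-118, 7), Rational(-1, 568)))) = Add(-79134, Mul(-1, Rational(59, 1988))) = Add(-79134, Rational(-59, 1988)) = Rational(-157318451, 1988)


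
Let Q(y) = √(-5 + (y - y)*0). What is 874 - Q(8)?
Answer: 874 - I*√5 ≈ 874.0 - 2.2361*I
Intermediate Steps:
Q(y) = I*√5 (Q(y) = √(-5 + 0*0) = √(-5 + 0) = √(-5) = I*√5)
874 - Q(8) = 874 - I*√5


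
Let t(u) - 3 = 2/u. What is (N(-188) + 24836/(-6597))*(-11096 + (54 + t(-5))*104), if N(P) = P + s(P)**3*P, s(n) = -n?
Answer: 214660596088271872/32985 ≈ 6.5078e+12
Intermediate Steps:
t(u) = 3 + 2/u
N(P) = P - P**4 (N(P) = P + (-P)**3*P = P + (-P**3)*P = P - P**4)
(N(-188) + 24836/(-6597))*(-11096 + (54 + t(-5))*104) = ((-188 - 1*(-188)**4) + 24836/(-6597))*(-11096 + (54 + (3 + 2/(-5)))*104) = ((-188 - 1*1249198336) + 24836*(-1/6597))*(-11096 + (54 + (3 + 2*(-1/5)))*104) = ((-188 - 1249198336) - 24836/6597)*(-11096 + (54 + (3 - 2/5))*104) = (-1249198524 - 24836/6597)*(-11096 + (54 + 13/5)*104) = -8240962687664*(-11096 + (283/5)*104)/6597 = -8240962687664*(-11096 + 29432/5)/6597 = -8240962687664/6597*(-26048/5) = 214660596088271872/32985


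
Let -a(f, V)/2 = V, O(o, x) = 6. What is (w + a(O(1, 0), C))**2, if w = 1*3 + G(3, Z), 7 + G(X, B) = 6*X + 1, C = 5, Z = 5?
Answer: 25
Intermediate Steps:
a(f, V) = -2*V
G(X, B) = -6 + 6*X (G(X, B) = -7 + (6*X + 1) = -7 + (1 + 6*X) = -6 + 6*X)
w = 15 (w = 1*3 + (-6 + 6*3) = 3 + (-6 + 18) = 3 + 12 = 15)
(w + a(O(1, 0), C))**2 = (15 - 2*5)**2 = (15 - 10)**2 = 5**2 = 25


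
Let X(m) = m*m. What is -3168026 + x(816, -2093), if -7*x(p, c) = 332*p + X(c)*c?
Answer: 9146251263/7 ≈ 1.3066e+9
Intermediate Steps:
X(m) = m**2
x(p, c) = -332*p/7 - c**3/7 (x(p, c) = -(332*p + c**2*c)/7 = -(332*p + c**3)/7 = -(c**3 + 332*p)/7 = -332*p/7 - c**3/7)
-3168026 + x(816, -2093) = -3168026 + (-332/7*816 - 1/7*(-2093)**3) = -3168026 + (-270912/7 - 1/7*(-9168698357)) = -3168026 + (-270912/7 + 1309814051) = -3168026 + 9168427445/7 = 9146251263/7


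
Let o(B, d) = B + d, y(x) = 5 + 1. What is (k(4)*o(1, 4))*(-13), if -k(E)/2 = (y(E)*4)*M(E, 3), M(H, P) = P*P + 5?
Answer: 43680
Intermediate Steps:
M(H, P) = 5 + P² (M(H, P) = P² + 5 = 5 + P²)
y(x) = 6
k(E) = -672 (k(E) = -2*6*4*(5 + 3²) = -48*(5 + 9) = -48*14 = -2*336 = -672)
(k(4)*o(1, 4))*(-13) = -672*(1 + 4)*(-13) = -672*5*(-13) = -3360*(-13) = 43680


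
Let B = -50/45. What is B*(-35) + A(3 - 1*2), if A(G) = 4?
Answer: 386/9 ≈ 42.889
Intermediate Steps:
B = -10/9 (B = -50*1/45 = -10/9 ≈ -1.1111)
B*(-35) + A(3 - 1*2) = -10/9*(-35) + 4 = 350/9 + 4 = 386/9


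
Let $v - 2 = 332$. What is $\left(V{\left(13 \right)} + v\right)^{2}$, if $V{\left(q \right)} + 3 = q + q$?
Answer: $127449$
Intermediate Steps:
$v = 334$ ($v = 2 + 332 = 334$)
$V{\left(q \right)} = -3 + 2 q$ ($V{\left(q \right)} = -3 + \left(q + q\right) = -3 + 2 q$)
$\left(V{\left(13 \right)} + v\right)^{2} = \left(\left(-3 + 2 \cdot 13\right) + 334\right)^{2} = \left(\left(-3 + 26\right) + 334\right)^{2} = \left(23 + 334\right)^{2} = 357^{2} = 127449$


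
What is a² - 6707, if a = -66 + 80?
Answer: -6511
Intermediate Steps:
a = 14
a² - 6707 = 14² - 6707 = 196 - 6707 = -6511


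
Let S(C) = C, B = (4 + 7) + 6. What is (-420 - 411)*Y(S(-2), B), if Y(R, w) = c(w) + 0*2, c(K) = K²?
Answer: -240159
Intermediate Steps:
B = 17 (B = 11 + 6 = 17)
Y(R, w) = w² (Y(R, w) = w² + 0*2 = w² + 0 = w²)
(-420 - 411)*Y(S(-2), B) = (-420 - 411)*17² = -831*289 = -240159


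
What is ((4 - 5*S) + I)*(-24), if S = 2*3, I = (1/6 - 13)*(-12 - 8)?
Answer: -5536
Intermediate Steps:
I = 770/3 (I = (1/6 - 13)*(-20) = -77/6*(-20) = 770/3 ≈ 256.67)
S = 6
((4 - 5*S) + I)*(-24) = ((4 - 5*6) + 770/3)*(-24) = ((4 - 30) + 770/3)*(-24) = (-26 + 770/3)*(-24) = (692/3)*(-24) = -5536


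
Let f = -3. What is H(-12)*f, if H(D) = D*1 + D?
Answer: 72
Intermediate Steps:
H(D) = 2*D (H(D) = D + D = 2*D)
H(-12)*f = (2*(-12))*(-3) = -24*(-3) = 72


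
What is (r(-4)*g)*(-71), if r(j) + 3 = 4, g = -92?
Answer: 6532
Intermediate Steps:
r(j) = 1 (r(j) = -3 + 4 = 1)
(r(-4)*g)*(-71) = (1*(-92))*(-71) = -92*(-71) = 6532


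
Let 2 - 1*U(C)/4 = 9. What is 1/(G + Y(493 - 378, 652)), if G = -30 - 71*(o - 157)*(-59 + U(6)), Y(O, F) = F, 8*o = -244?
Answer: -2/2315131 ≈ -8.6388e-7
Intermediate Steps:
o = -61/2 (o = (⅛)*(-244) = -61/2 ≈ -30.500)
U(C) = -28 (U(C) = 8 - 4*9 = 8 - 36 = -28)
G = -2316435/2 (G = -30 - 71*(-61/2 - 157)*(-59 - 28) = -30 - (-26625)*(-87)/2 = -30 - 71*32625/2 = -30 - 2316375/2 = -2316435/2 ≈ -1.1582e+6)
1/(G + Y(493 - 378, 652)) = 1/(-2316435/2 + 652) = 1/(-2315131/2) = -2/2315131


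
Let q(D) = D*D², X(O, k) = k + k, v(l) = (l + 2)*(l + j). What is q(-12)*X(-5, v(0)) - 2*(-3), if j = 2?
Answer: -13818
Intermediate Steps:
v(l) = (2 + l)² (v(l) = (l + 2)*(l + 2) = (2 + l)*(2 + l) = (2 + l)²)
X(O, k) = 2*k
q(D) = D³
q(-12)*X(-5, v(0)) - 2*(-3) = (-12)³*(2*(4 + 0² + 4*0)) - 2*(-3) = -3456*(4 + 0 + 0) + 6 = -3456*4 + 6 = -1728*8 + 6 = -13824 + 6 = -13818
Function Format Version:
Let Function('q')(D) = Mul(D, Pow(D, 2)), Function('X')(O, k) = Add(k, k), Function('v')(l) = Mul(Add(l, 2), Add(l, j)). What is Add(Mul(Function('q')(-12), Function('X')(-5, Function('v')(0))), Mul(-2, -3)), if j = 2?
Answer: -13818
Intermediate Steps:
Function('v')(l) = Pow(Add(2, l), 2) (Function('v')(l) = Mul(Add(l, 2), Add(l, 2)) = Mul(Add(2, l), Add(2, l)) = Pow(Add(2, l), 2))
Function('X')(O, k) = Mul(2, k)
Function('q')(D) = Pow(D, 3)
Add(Mul(Function('q')(-12), Function('X')(-5, Function('v')(0))), Mul(-2, -3)) = Add(Mul(Pow(-12, 3), Mul(2, Add(4, Pow(0, 2), Mul(4, 0)))), Mul(-2, -3)) = Add(Mul(-1728, Mul(2, Add(4, 0, 0))), 6) = Add(Mul(-1728, Mul(2, 4)), 6) = Add(Mul(-1728, 8), 6) = Add(-13824, 6) = -13818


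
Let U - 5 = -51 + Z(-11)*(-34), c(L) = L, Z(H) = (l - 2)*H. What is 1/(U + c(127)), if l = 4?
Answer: 1/829 ≈ 0.0012063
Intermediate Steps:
Z(H) = 2*H (Z(H) = (4 - 2)*H = 2*H)
U = 702 (U = 5 + (-51 + (2*(-11))*(-34)) = 5 + (-51 - 22*(-34)) = 5 + (-51 + 748) = 5 + 697 = 702)
1/(U + c(127)) = 1/(702 + 127) = 1/829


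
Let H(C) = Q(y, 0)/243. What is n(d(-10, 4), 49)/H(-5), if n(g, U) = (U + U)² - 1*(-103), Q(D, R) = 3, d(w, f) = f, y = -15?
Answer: 786267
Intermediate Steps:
H(C) = 1/81 (H(C) = 3/243 = 3*(1/243) = 1/81)
n(g, U) = 103 + 4*U² (n(g, U) = (2*U)² + 103 = 4*U² + 103 = 103 + 4*U²)
n(d(-10, 4), 49)/H(-5) = (103 + 4*49²)/(1/81) = (103 + 4*2401)*81 = (103 + 9604)*81 = 9707*81 = 786267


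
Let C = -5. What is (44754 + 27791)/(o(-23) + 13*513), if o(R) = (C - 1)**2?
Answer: 14509/1341 ≈ 10.820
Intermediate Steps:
o(R) = 36 (o(R) = (-5 - 1)**2 = (-6)**2 = 36)
(44754 + 27791)/(o(-23) + 13*513) = (44754 + 27791)/(36 + 13*513) = 72545/(36 + 6669) = 72545/6705 = 72545*(1/6705) = 14509/1341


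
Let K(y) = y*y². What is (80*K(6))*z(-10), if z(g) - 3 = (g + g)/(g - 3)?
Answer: 1019520/13 ≈ 78425.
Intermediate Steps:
z(g) = 3 + 2*g/(-3 + g) (z(g) = 3 + (g + g)/(g - 3) = 3 + (2*g)/(-3 + g) = 3 + 2*g/(-3 + g))
K(y) = y³
(80*K(6))*z(-10) = (80*6³)*((-9 + 5*(-10))/(-3 - 10)) = (80*216)*((-9 - 50)/(-13)) = 17280*(-1/13*(-59)) = 17280*(59/13) = 1019520/13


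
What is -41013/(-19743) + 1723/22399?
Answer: 184304/85553 ≈ 2.1543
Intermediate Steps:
-41013/(-19743) + 1723/22399 = -41013*(-1/19743) + 1723*(1/22399) = 13671/6581 + 1/13 = 184304/85553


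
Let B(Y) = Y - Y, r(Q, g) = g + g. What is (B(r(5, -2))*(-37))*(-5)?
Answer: 0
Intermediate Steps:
r(Q, g) = 2*g
B(Y) = 0
(B(r(5, -2))*(-37))*(-5) = (0*(-37))*(-5) = 0*(-5) = 0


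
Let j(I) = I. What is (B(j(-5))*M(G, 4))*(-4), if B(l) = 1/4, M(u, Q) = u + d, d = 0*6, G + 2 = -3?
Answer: 5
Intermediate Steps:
G = -5 (G = -2 - 3 = -5)
d = 0
M(u, Q) = u (M(u, Q) = u + 0 = u)
B(l) = 1/4
(B(j(-5))*M(G, 4))*(-4) = ((1/4)*(-5))*(-4) = -5/4*(-4) = 5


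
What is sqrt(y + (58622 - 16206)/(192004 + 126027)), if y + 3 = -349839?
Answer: I*sqrt(35384306739467266)/318031 ≈ 591.47*I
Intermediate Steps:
y = -349842 (y = -3 - 349839 = -349842)
sqrt(y + (58622 - 16206)/(192004 + 126027)) = sqrt(-349842 + (58622 - 16206)/(192004 + 126027)) = sqrt(-349842 + 42416/318031) = sqrt(-111260558686/318031) = I*sqrt(35384306739467266)/318031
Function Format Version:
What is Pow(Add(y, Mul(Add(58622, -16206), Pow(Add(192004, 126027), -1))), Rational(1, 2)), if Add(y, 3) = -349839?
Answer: Mul(Rational(1, 318031), I, Pow(35384306739467266, Rational(1, 2))) ≈ Mul(591.47, I)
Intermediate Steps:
y = -349842 (y = Add(-3, -349839) = -349842)
Pow(Add(y, Mul(Add(58622, -16206), Pow(Add(192004, 126027), -1))), Rational(1, 2)) = Pow(Add(-349842, Mul(Add(58622, -16206), Pow(Add(192004, 126027), -1))), Rational(1, 2)) = Pow(Add(-349842, Mul(42416, Pow(318031, -1))), Rational(1, 2)) = Pow(Add(-349842, Mul(42416, Rational(1, 318031))), Rational(1, 2)) = Pow(Add(-349842, Rational(42416, 318031)), Rational(1, 2)) = Pow(Rational(-111260558686, 318031), Rational(1, 2)) = Mul(Rational(1, 318031), I, Pow(35384306739467266, Rational(1, 2)))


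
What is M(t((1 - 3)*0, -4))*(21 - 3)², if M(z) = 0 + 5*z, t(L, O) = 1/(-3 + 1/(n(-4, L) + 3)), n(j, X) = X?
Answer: -1215/2 ≈ -607.50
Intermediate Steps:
t(L, O) = 1/(-3 + 1/(3 + L)) (t(L, O) = 1/(-3 + 1/(L + 3)) = 1/(-3 + 1/(3 + L)))
M(z) = 5*z
M(t((1 - 3)*0, -4))*(21 - 3)² = (5*((-3 - (1 - 3)*0)/(8 + 3*((1 - 3)*0))))*(21 - 3)² = (5*((-3 - (-2)*0)/(8 + 3*(-2*0))))*18² = (5*((-3 - 1*0)/(8 + 3*0)))*324 = (5*((-3 + 0)/(8 + 0)))*324 = (5*(-3/8))*324 = -15/8*324 = -1215/2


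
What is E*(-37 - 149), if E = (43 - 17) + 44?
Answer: -13020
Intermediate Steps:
E = 70 (E = 26 + 44 = 70)
E*(-37 - 149) = 70*(-37 - 149) = 70*(-186) = -13020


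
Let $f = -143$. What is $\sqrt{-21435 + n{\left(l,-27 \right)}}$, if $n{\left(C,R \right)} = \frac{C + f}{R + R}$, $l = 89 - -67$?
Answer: $\frac{i \sqrt{6945018}}{18} \approx 146.41 i$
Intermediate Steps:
$l = 156$ ($l = 89 + 67 = 156$)
$n{\left(C,R \right)} = \frac{-143 + C}{2 R}$ ($n{\left(C,R \right)} = \frac{C - 143}{R + R} = \frac{-143 + C}{2 R}$)
$\sqrt{-21435 + n{\left(l,-27 \right)}} = \sqrt{-21435 + \frac{-143 + 156}{2 \left(-27\right)}} = \sqrt{-21435 + \frac{1}{2} \left(- \frac{1}{27}\right) 13} = \sqrt{-21435 - \frac{13}{54}} = \sqrt{- \frac{1157503}{54}} = \frac{i \sqrt{6945018}}{18}$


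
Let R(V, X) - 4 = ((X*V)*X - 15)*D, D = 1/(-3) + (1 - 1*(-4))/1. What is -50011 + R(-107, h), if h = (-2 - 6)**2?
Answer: -6286039/3 ≈ -2.0953e+6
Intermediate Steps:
h = 64 (h = (-8)**2 = 64)
D = 14/3 (D = 1*(-1/3) + (1 + 4)*1 = -1/3 + 5*1 = -1/3 + 5 = 14/3 ≈ 4.6667)
R(V, X) = -66 + 14*V*X**2/3 (R(V, X) = 4 + ((X*V)*X - 15)*(14/3) = 4 + ((V*X)*X - 15)*(14/3) = 4 + (V*X**2 - 15)*(14/3) = 4 + (-15 + V*X**2)*(14/3) = 4 + (-70 + 14*V*X**2/3) = -66 + 14*V*X**2/3)
-50011 + R(-107, h) = -50011 + (-66 + (14/3)*(-107)*64**2) = -50011 + (-66 + (14/3)*(-107)*4096) = -50011 + (-66 - 6135808/3) = -50011 - 6136006/3 = -6286039/3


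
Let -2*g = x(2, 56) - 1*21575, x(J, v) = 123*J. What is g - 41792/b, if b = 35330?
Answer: 376734993/35330 ≈ 10663.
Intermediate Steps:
g = 21329/2 (g = -(123*2 - 1*21575)/2 = -(246 - 21575)/2 = -1/2*(-21329) = 21329/2 ≈ 10665.)
g - 41792/b = 21329/2 - 41792/35330 = 21329/2 - 1*20896/17665 = 21329/2 - 20896/17665 = 376734993/35330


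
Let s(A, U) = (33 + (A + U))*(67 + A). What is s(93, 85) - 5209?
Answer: 28551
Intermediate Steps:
s(A, U) = (67 + A)*(33 + A + U) (s(A, U) = (33 + A + U)*(67 + A) = (67 + A)*(33 + A + U))
s(93, 85) - 5209 = (2211 + 93**2 + 67*85 + 100*93 + 93*85) - 5209 = (2211 + 8649 + 5695 + 9300 + 7905) - 5209 = 33760 - 5209 = 28551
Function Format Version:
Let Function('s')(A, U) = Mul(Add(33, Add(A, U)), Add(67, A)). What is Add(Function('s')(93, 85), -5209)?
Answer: 28551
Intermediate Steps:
Function('s')(A, U) = Mul(Add(67, A), Add(33, A, U)) (Function('s')(A, U) = Mul(Add(33, A, U), Add(67, A)) = Mul(Add(67, A), Add(33, A, U)))
Add(Function('s')(93, 85), -5209) = Add(Add(2211, Pow(93, 2), Mul(67, 85), Mul(100, 93), Mul(93, 85)), -5209) = Add(Add(2211, 8649, 5695, 9300, 7905), -5209) = Add(33760, -5209) = 28551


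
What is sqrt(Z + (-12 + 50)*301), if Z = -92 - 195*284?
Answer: I*sqrt(44034) ≈ 209.84*I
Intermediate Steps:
Z = -55472 (Z = -92 - 55380 = -55472)
sqrt(Z + (-12 + 50)*301) = sqrt(-55472 + (-12 + 50)*301) = sqrt(-55472 + 38*301) = sqrt(-55472 + 11438) = sqrt(-44034) = I*sqrt(44034)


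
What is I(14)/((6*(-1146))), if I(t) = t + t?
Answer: -7/1719 ≈ -0.0040721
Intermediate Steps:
I(t) = 2*t
I(14)/((6*(-1146))) = (2*14)/((6*(-1146))) = 28/(-6876) = 28*(-1/6876) = -7/1719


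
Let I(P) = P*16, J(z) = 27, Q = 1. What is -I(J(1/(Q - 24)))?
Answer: -432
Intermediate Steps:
I(P) = 16*P
-I(J(1/(Q - 24))) = -16*27 = -1*432 = -432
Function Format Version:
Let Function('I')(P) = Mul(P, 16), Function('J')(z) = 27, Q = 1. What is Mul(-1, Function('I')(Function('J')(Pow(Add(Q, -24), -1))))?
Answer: -432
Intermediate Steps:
Function('I')(P) = Mul(16, P)
Mul(-1, Function('I')(Function('J')(Pow(Add(Q, -24), -1)))) = Mul(-1, Mul(16, 27)) = Mul(-1, 432) = -432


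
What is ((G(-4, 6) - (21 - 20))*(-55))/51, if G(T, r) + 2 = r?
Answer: -55/17 ≈ -3.2353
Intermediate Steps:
G(T, r) = -2 + r
((G(-4, 6) - (21 - 20))*(-55))/51 = (((-2 + 6) - (21 - 20))*(-55))/51 = ((4 - 1*1)*(-55))*(1/51) = ((4 - 1)*(-55))*(1/51) = (3*(-55))*(1/51) = -165*1/51 = -55/17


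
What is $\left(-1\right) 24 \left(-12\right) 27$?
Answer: $7776$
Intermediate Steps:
$\left(-1\right) 24 \left(-12\right) 27 = \left(-24\right) \left(-12\right) 27 = 288 \cdot 27 = 7776$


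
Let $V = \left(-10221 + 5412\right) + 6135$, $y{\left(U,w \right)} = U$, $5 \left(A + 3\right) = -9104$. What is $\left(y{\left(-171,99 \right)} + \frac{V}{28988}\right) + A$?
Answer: $- \frac{144559841}{72470} \approx -1994.8$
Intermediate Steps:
$A = - \frac{9119}{5}$ ($A = -3 + \frac{1}{5} \left(-9104\right) = -3 - \frac{9104}{5} = - \frac{9119}{5} \approx -1823.8$)
$V = 1326$ ($V = -4809 + 6135 = 1326$)
$\left(y{\left(-171,99 \right)} + \frac{V}{28988}\right) + A = \left(-171 + \frac{1326}{28988}\right) - \frac{9119}{5} = \left(-171 + 1326 \cdot \frac{1}{28988}\right) - \frac{9119}{5} = \left(-171 + \frac{663}{14494}\right) - \frac{9119}{5} = - \frac{2477811}{14494} - \frac{9119}{5} = - \frac{144559841}{72470}$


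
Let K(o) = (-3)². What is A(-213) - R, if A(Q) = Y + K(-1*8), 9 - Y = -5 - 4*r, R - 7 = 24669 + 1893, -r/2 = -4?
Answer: -26514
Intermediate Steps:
K(o) = 9
r = 8 (r = -2*(-4) = 8)
R = 26569 (R = 7 + (24669 + 1893) = 7 + 26562 = 26569)
Y = 46 (Y = 9 - (-5 - 4*8) = 9 - (-5 - 32) = 9 - 1*(-37) = 9 + 37 = 46)
A(Q) = 55 (A(Q) = 46 + 9 = 55)
A(-213) - R = 55 - 1*26569 = 55 - 26569 = -26514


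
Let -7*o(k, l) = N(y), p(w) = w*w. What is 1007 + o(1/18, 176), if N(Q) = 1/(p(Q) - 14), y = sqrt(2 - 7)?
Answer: 133932/133 ≈ 1007.0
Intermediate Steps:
p(w) = w**2
y = I*sqrt(5) (y = sqrt(-5) = I*sqrt(5) ≈ 2.2361*I)
N(Q) = 1/(-14 + Q**2) (N(Q) = 1/(Q**2 - 14) = 1/(-14 + Q**2))
o(k, l) = 1/133 (o(k, l) = -1/(7*(-14 + (I*sqrt(5))**2)) = -1/(7*(-14 - 5)) = -1/7/(-19) = -1/7*(-1/19) = 1/133)
1007 + o(1/18, 176) = 1007 + 1/133 = 133932/133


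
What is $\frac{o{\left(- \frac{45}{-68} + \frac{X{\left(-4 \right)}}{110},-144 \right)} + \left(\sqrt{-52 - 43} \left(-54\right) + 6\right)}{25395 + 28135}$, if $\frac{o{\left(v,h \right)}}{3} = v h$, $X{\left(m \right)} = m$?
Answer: $- \frac{123501}{25025275} - \frac{27 i \sqrt{95}}{26765} \approx -0.004935 - 0.0098324 i$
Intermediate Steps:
$o{\left(v,h \right)} = 3 h v$ ($o{\left(v,h \right)} = 3 v h = 3 h v$)
$\frac{o{\left(- \frac{45}{-68} + \frac{X{\left(-4 \right)}}{110},-144 \right)} + \left(\sqrt{-52 - 43} \left(-54\right) + 6\right)}{25395 + 28135} = \frac{3 \left(-144\right) \left(- \frac{45}{-68} - \frac{4}{110}\right) + \left(\sqrt{-52 - 43} \left(-54\right) + 6\right)}{25395 + 28135} = \frac{3 \left(-144\right) \left(\left(-45\right) \left(- \frac{1}{68}\right) - \frac{2}{55}\right) + \left(\sqrt{-95} \left(-54\right) + 6\right)}{53530} = \left(3 \left(-144\right) \left(\frac{45}{68} - \frac{2}{55}\right) + \left(i \sqrt{95} \left(-54\right) + 6\right)\right) \frac{1}{53530} = \left(3 \left(-144\right) \frac{2339}{3740} + \left(- 54 i \sqrt{95} + 6\right)\right) \frac{1}{53530} = \left(- \frac{252612}{935} + \left(6 - 54 i \sqrt{95}\right)\right) \frac{1}{53530} = \left(- \frac{247002}{935} - 54 i \sqrt{95}\right) \frac{1}{53530} = - \frac{123501}{25025275} - \frac{27 i \sqrt{95}}{26765}$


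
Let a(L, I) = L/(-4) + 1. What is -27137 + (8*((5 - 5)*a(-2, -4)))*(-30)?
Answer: -27137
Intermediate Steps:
a(L, I) = 1 - L/4 (a(L, I) = L*(-1/4) + 1 = -L/4 + 1 = 1 - L/4)
-27137 + (8*((5 - 5)*a(-2, -4)))*(-30) = -27137 + (8*((5 - 5)*(1 - 1/4*(-2))))*(-30) = -27137 + (8*(0*(1 + 1/2)))*(-30) = -27137 + (8*(0*(3/2)))*(-30) = -27137 + (8*0)*(-30) = -27137 + 0*(-30) = -27137 + 0 = -27137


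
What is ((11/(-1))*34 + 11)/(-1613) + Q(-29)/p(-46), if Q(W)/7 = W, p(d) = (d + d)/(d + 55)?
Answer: 2980347/148396 ≈ 20.084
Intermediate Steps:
p(d) = 2*d/(55 + d) (p(d) = (2*d)/(55 + d) = 2*d/(55 + d))
Q(W) = 7*W
((11/(-1))*34 + 11)/(-1613) + Q(-29)/p(-46) = ((11/(-1))*34 + 11)/(-1613) + (7*(-29))/((2*(-46)/(55 - 46))) = ((11*(-1))*34 + 11)*(-1/1613) - 203/(2*(-46)/9) = (-11*34 + 11)*(-1/1613) - 203/(2*(-46)*(⅑)) = (-374 + 11)*(-1/1613) - 203/(-92/9) = -363*(-1/1613) - 203*(-9/92) = 363/1613 + 1827/92 = 2980347/148396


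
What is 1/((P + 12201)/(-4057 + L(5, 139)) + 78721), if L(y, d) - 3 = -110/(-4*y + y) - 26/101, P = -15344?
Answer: 175174/13790008501 ≈ 1.2703e-5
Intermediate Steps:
L(y, d) = 277/101 + 110/(3*y) (L(y, d) = 3 + (-110/(-4*y + y) - 26/101) = 3 + (-110*(-1/(3*y)) - 26*1/101) = 3 + (-(-110)/(3*y) - 26/101) = 3 + (110/(3*y) - 26/101) = 3 + (-26/101 + 110/(3*y)) = 277/101 + 110/(3*y))
1/((P + 12201)/(-4057 + L(5, 139)) + 78721) = 1/((-15344 + 12201)/(-4057 + (1/303)*(11110 + 831*5)/5) + 78721) = 1/(-3143/(-4057 + (1/303)*(⅕)*(11110 + 4155)) + 78721) = 1/(-3143/(-4057 + (1/303)*(⅕)*15265) + 78721) = 1/(-3143/(-4057 + 3053/303) + 78721) = 1/(-3143/(-1226218/303) + 78721) = 1/(-3143*(-303/1226218) + 78721) = 1/(136047/175174 + 78721) = 1/(13790008501/175174) = 175174/13790008501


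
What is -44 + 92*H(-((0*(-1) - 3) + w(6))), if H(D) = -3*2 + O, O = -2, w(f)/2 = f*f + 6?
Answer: -780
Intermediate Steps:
w(f) = 12 + 2*f² (w(f) = 2*(f*f + 6) = 2*(f² + 6) = 2*(6 + f²) = 12 + 2*f²)
H(D) = -8 (H(D) = -3*2 - 2 = -6 - 2 = -8)
-44 + 92*H(-((0*(-1) - 3) + w(6))) = -44 + 92*(-8) = -44 - 736 = -780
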